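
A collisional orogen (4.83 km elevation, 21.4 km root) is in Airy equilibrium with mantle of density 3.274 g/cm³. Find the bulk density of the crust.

ρ_c h = (ρ_m − ρ_c) r → ρ_c (h + r) = ρ_m r → ρ_c = ρ_m r / (h + r).
ρ_c = 3.274 × 21.4 km / (4.83 km + 21.4 km) = 2.67 g/cm³.

2.67 g/cm³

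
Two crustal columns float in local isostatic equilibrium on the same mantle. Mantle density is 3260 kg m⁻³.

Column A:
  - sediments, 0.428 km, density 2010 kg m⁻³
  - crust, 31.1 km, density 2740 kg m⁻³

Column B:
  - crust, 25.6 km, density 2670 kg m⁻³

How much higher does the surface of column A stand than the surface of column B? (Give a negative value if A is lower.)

0.492 km

For any compensation level in the mantle, the mantle terms cancel and isostasy reduces to e = (Σt_A − Σt_B) − (Σ(ρt)_A − Σ(ρt)_B) / ρ_m.
Σt_A = 31.528 km; Σt_B = 25.6 km; Σ(ρt)_A = 86074.28; Σ(ρt)_B = 68352 (in km·kg m⁻³).
e = (31.528 − 25.6) − (86074.28 − 68352) / 3260 = 0.492 km.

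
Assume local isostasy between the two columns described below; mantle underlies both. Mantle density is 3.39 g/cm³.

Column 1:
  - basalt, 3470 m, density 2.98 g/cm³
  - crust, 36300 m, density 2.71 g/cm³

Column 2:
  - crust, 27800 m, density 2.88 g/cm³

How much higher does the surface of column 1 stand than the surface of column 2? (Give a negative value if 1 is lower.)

For any compensation level in the mantle, the mantle terms cancel and isostasy reduces to e = (Σt_1 − Σt_2) − (Σ(ρt)_1 − Σ(ρt)_2) / ρ_m.
Σt_1 = 39770 m; Σt_2 = 27800 m; Σ(ρt)_1 = 108713.6; Σ(ρt)_2 = 80064 (in m·g/cm³).
e = (39770 − 27800) − (108713.6 − 80064) / 3.39 = 3520 m.

3520 m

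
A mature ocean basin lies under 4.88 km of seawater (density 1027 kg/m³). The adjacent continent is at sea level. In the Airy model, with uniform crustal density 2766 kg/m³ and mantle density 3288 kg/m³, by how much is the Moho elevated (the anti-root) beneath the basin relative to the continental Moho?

16.3 km

Balancing pressure at the compensation depth: replacing crust with seawater at the top is compensated by replacing crust with mantle at the base: d (ρ_c − ρ_w) = a (ρ_m − ρ_c).
a = d (ρ_c − ρ_w)/(ρ_m − ρ_c) = 4.88 km × 1739/522 = 16.3 km.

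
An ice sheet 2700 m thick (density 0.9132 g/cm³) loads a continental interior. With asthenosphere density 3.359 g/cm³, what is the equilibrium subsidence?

By Archimedes' principle applied to the lithosphere: the ice load ρ_ice t is balanced by mantle displaced below, ρ_m s.
s = t ρ_ice / ρ_m = 2700 m × 0.9132/3.359 = 734 m.

734 m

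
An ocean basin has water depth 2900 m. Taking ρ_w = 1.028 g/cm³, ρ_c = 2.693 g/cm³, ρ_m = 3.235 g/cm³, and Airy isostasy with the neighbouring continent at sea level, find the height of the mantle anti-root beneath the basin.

Isostatic balance requires: replacing crust with seawater at the top is compensated by replacing crust with mantle at the base: d (ρ_c − ρ_w) = a (ρ_m − ρ_c).
a = d (ρ_c − ρ_w)/(ρ_m − ρ_c) = 2900 m × 1.665/0.542 = 8910 m.

8910 m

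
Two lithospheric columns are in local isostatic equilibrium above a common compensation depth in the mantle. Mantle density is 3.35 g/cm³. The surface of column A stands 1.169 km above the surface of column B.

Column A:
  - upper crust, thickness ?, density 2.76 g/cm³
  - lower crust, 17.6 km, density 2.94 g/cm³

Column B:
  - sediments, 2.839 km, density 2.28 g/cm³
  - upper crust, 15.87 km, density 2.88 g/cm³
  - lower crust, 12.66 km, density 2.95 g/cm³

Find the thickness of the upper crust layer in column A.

20.8 km

Take the compensation level at the base of the deeper column (depth z_c below the surface of column A) and equate Σ ρ_i t_i down to z_c; mantle fills any gap and the z_c terms cancel.
Column A: x×2.76 + 17.6×2.94 + (z_c − 17.6 − x)×3.35
Column B: 1.169×0 + 2.839×2.28 + 15.87×2.88 + 12.66×2.95 + (z_c − 1.169 − 31.369)×3.35
The z_c×3.35 term appears on both sides and cancels. Collect the known terms of each column as K = Σ(ρt)_known − 3.35 × (depth of known layers): K_A = 51.744 − 3.35×17.6 = −7.216; K_B = 89.52552 − 3.35×(1.169 + 31.369) = −19.47678.
Balance: K_A − x×(3.35 − 2.76) = K_B, so x = (K_A − K_B)/(3.35 − 2.76) = 12.2608/0.59 = 20.8 km.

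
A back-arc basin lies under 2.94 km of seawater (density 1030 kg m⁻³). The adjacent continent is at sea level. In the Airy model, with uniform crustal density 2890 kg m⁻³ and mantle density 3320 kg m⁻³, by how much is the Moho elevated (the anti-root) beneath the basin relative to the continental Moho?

Isostatic balance requires: replacing crust with seawater at the top is compensated by replacing crust with mantle at the base: d (ρ_c − ρ_w) = a (ρ_m − ρ_c).
a = d (ρ_c − ρ_w)/(ρ_m − ρ_c) = 2.94 km × 1860/430 = 12.7 km.

12.7 km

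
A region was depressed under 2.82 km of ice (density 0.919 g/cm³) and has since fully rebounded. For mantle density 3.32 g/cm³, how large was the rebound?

0.781 km

Removing the load lets mantle flow back in; uplift u satisfies ρ_ice t = ρ_m u.
u = t ρ_ice/ρ_m = 2.82 km × 0.919/3.32 = 0.781 km.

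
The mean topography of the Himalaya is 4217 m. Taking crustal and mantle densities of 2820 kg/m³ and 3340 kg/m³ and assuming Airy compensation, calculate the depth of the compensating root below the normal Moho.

22900 m

For local isostatic compensation: the weight of the topography is balanced by the buoyancy of the root, ρ_c h = (ρ_m − ρ_c) r.
r = h · ρ_c / (ρ_m − ρ_c) = 4217 m × 2820 / (3340 − 2820) = 22900 m.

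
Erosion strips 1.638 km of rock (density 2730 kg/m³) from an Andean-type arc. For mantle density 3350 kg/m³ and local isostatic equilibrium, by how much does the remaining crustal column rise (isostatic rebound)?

1.33 km

Unloading: uplift u = e ρ_c/ρ_m = 1.638 km × 2730/3350 = 1.33 km.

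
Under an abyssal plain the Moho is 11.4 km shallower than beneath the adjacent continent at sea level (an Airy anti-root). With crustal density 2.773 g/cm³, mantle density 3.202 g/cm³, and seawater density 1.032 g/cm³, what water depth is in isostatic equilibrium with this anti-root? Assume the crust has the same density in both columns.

Replacing a thickness d of crust by seawater at the top must be balanced by replacing crust with mantle at the base: d (ρ_c − ρ_w) = a (ρ_m − ρ_c).
d = a (ρ_m − ρ_c)/(ρ_c − ρ_w) = 11.4 km × 0.429/1.741 = 2.81 km.

2.81 km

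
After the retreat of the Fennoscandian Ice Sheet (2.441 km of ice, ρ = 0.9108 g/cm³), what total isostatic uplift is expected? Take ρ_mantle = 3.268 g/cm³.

Removing the load lets mantle flow back in; uplift u satisfies ρ_ice t = ρ_m u.
u = t ρ_ice/ρ_m = 2.441 km × 0.9108/3.268 = 0.68 km.

0.68 km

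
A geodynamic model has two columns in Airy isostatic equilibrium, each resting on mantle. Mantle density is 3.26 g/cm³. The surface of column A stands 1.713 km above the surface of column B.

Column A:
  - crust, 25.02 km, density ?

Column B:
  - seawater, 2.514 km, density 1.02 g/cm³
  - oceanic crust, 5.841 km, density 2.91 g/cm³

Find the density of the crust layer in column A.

2.73 g/cm³

Take the compensation level at the base of the deeper column (depth z_c below the surface of column A) and equate Σ ρ_i t_i down to z_c; mantle fills any gap and the z_c terms cancel.
Column A: 25.02×ρ + (z_c − 25.02)×3.26
Column B: 1.713×0 + 2.514×1.02 + 5.841×2.91 + (z_c − 1.713 − 8.355)×3.26
The z_c×3.26 term appears on both sides and cancels. Collect the known terms of each column as K = Σ(ρt)_known − 3.26 × (depth of known layers): K_A = 0 − 3.26×25.02 = −81.5652; K_B = 19.56159 − 3.26×(1.713 + 8.355) = −13.26009.
Balance: K_A + 25.02×ρ = K_B, so ρ = (K_B − K_A)/25.02 = 68.3051/25.02 = 2.73 g/cm³.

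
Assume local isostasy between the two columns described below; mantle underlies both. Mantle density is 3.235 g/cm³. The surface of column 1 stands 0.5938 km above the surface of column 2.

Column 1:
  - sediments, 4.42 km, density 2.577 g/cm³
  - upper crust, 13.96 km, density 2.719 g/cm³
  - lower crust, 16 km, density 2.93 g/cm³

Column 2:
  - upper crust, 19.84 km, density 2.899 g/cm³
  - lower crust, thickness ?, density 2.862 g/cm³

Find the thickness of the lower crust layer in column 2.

17.2 km

Take the compensation level at the base of the deeper column (depth z_c below the surface of column 1) and equate Σ ρ_i t_i down to z_c; mantle fills any gap and the z_c terms cancel.
Column 1: 4.42×2.577 + 13.96×2.719 + 16×2.93 + (z_c − 34.38)×3.235
Column 2: 0.5938×0 + 19.84×2.899 + x×2.862 + (z_c − 0.5938 − 19.84 − x)×3.235
The z_c×3.235 term appears on both sides and cancels. Collect the known terms of each column as K = Σ(ρt)_known − 3.235 × (depth of known layers): K_1 = 96.22758 − 3.235×34.38 = −14.99172; K_2 = 57.51616 − 3.235×(0.5938 + 19.84) = −8.587183.
Balance: K_1 = K_2 − x×(3.235 − 2.862), so x = (K_2 − K_1)/(3.235 − 2.862) = 6.40454/0.373 = 17.2 km.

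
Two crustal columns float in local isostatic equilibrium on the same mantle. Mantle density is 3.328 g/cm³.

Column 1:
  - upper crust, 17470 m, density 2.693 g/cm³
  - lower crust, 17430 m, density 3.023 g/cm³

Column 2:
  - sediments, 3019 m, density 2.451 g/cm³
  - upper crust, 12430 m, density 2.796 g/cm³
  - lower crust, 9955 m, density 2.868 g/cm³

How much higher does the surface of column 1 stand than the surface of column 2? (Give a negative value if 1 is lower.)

772 m

For any compensation level in the mantle, the mantle terms cancel and isostasy reduces to e = (Σt_1 − Σt_2) − (Σ(ρt)_1 − Σ(ρt)_2) / ρ_m.
Σt_1 = 34900 m; Σt_2 = 25404 m; Σ(ρt)_1 = 99737.6; Σ(ρt)_2 = 70704.789 (in m·g/cm³).
e = (34900 − 25404) − (99737.6 − 70704.789) / 3.328 = 772 m.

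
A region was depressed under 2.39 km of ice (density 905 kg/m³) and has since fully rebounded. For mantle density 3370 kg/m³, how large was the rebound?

Removing the load lets mantle flow back in; uplift u satisfies ρ_ice t = ρ_m u.
u = t ρ_ice/ρ_m = 2.39 km × 905/3370 = 0.642 km.

0.642 km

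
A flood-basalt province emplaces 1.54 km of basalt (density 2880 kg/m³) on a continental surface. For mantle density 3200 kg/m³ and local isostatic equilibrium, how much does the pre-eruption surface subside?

1.39 km

Subaerial loading: s = t ρ_load / ρ_m.
s = 1.54 km × 2880/3200 = 1.39 km.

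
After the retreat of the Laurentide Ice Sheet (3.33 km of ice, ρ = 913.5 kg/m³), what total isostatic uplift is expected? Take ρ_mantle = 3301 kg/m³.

Removing the load lets mantle flow back in; uplift u satisfies ρ_ice t = ρ_m u.
u = t ρ_ice/ρ_m = 3.33 km × 913.5/3301 = 0.922 km.

0.922 km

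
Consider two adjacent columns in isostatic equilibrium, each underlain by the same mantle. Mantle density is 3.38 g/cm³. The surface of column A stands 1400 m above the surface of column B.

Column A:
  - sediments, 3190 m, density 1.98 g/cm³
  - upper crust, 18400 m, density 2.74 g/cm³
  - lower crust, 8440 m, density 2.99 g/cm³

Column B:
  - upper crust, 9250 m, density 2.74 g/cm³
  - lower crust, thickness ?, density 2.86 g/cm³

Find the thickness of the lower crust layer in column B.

17100 m

Take the compensation level at the base of the deeper column (depth z_c below the surface of column A) and equate Σ ρ_i t_i down to z_c; mantle fills any gap and the z_c terms cancel.
Column A: 3190×1.98 + 18400×2.74 + 8440×2.99 + (z_c − 30030)×3.38
Column B: 1400×0 + 9250×2.74 + x×2.86 + (z_c − 1400 − 9250 − x)×3.38
The z_c×3.38 term appears on both sides and cancels. Collect the known terms of each column as K = Σ(ρt)_known − 3.38 × (depth of known layers): K_A = 81967.8 − 3.38×30030 = −19533.6; K_B = 25345 − 3.38×(1400 + 9250) = −10652.
Balance: K_A = K_B − x×(3.38 − 2.86), so x = (K_B − K_A)/(3.38 − 2.86) = 8881.6/0.52 = 17100 m.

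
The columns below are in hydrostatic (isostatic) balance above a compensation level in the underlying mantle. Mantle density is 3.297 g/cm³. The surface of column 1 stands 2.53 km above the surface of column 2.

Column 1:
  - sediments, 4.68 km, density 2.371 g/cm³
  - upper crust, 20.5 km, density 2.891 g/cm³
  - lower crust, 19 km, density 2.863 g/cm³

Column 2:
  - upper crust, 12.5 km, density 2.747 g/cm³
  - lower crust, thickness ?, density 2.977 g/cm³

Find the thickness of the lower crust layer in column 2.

Take the compensation level at the base of the deeper column (depth z_c below the surface of column 1) and equate Σ ρ_i t_i down to z_c; mantle fills any gap and the z_c terms cancel.
Column 1: 4.68×2.371 + 20.5×2.891 + 19×2.863 + (z_c − 44.18)×3.297
Column 2: 2.53×0 + 12.5×2.747 + x×2.977 + (z_c − 2.53 − 12.5 − x)×3.297
The z_c×3.297 term appears on both sides and cancels. Collect the known terms of each column as K = Σ(ρt)_known − 3.297 × (depth of known layers): K_1 = 124.75878 − 3.297×44.18 = −20.90268; K_2 = 34.3375 − 3.297×(2.53 + 12.5) = −15.21641.
Balance: K_1 = K_2 − x×(3.297 − 2.977), so x = (K_2 − K_1)/(3.297 − 2.977) = 5.68627/0.32 = 17.8 km.

17.8 km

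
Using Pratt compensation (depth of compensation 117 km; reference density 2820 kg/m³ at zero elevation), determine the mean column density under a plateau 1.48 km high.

Pratt balance: ρ_ref D = ρ (D + h).
ρ = ρ_ref D/(D + h) = 2820 × 117 km/(117 km + 1.48 km) = 2780 kg/m³.

2780 kg/m³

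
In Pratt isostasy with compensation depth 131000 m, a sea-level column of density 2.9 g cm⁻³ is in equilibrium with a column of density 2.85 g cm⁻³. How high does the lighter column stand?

2300 m

ρ_ref D = ρ (D + h) → h = D (ρ_ref − ρ)/ρ.
h = 131000 m × (2.9 − 2.85)/2.85 = 2300 m.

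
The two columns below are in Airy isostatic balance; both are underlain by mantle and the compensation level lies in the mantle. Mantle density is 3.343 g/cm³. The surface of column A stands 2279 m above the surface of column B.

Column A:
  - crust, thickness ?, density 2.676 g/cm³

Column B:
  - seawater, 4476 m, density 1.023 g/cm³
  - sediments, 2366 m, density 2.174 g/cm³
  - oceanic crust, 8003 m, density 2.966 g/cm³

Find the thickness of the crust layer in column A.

35700 m

Take the compensation level at the base of the deeper column (depth z_c below the surface of column A) and equate Σ ρ_i t_i down to z_c; mantle fills any gap and the z_c terms cancel.
Column A: x×2.676 + (z_c − 0 − x)×3.343
Column B: 2279×0 + 4476×1.023 + 2366×2.174 + 8003×2.966 + (z_c − 2279 − 14845)×3.343
The z_c×3.343 term appears on both sides and cancels. Collect the known terms of each column as K = Σ(ρt)_known − 3.343 × (depth of known layers): K_A = 0 − 3.343×0 = 0; K_B = 33459.53 − 3.343×(2279 + 14845) = −23786.002.
Balance: K_A − x×(3.343 − 2.676) = K_B, so x = (K_A − K_B)/(3.343 − 2.676) = 23786/0.667 = 35700 m.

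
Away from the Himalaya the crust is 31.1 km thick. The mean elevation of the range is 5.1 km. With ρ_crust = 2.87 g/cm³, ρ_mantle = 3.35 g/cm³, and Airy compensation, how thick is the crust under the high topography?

66.7 km

Root depth r = h ρ_c / (ρ_m − ρ_c) = 5.1 km × 2.87 / 0.48 = 30.49 km.
Total thickness = T + h + r = 31.1 km + 5.1 km + 30.49 km = 66.7 km.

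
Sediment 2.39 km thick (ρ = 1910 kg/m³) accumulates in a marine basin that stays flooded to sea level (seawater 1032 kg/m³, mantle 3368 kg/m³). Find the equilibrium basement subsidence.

0.898 km

Submarine loading: the sediment displaces seawater, and the subsidence is in turn flooded, so s (ρ_m − ρ_w) = t (ρ_sed − ρ_w).
s = 2.39 km × (1910 − 1032) / (3368 − 1032) = 0.898 km.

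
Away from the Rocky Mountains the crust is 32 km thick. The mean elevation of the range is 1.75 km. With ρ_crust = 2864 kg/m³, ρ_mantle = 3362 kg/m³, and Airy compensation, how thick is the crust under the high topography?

Root depth r = h ρ_c / (ρ_m − ρ_c) = 1.75 km × 2864 / 498 = 10.06 km.
Total thickness = T + h + r = 32 km + 1.75 km + 10.06 km = 43.8 km.

43.8 km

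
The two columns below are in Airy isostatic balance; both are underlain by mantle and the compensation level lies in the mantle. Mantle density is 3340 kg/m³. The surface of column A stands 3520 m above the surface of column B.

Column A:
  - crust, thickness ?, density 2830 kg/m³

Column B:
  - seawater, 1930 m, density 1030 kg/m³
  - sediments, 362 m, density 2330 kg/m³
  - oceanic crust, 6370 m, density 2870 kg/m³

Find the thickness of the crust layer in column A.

Take the compensation level at the base of the deeper column (depth z_c below the surface of column A) and equate Σ ρ_i t_i down to z_c; mantle fills any gap and the z_c terms cancel.
Column A: x×2830 + (z_c − 0 − x)×3340
Column B: 3520×0 + 1930×1030 + 362×2330 + 6370×2870 + (z_c − 3520 − 8662)×3340
The z_c×3340 term appears on both sides and cancels. Collect the known terms of each column as K = Σ(ρt)_known − 3340 × (depth of known layers): K_A = 0 − 3340×0 = 0; K_B = 21113260 − 3340×(3520 + 8662) = −19574620.
Balance: K_A − x×(3340 − 2830) = K_B, so x = (K_A − K_B)/(3340 − 2830) = 19574600/510 = 38400 m.

38400 m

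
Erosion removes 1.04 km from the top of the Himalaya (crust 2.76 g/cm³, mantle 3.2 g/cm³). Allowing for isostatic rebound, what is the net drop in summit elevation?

Rebound u = e ρ_c/ρ_m = 1.04 km × 2.76/3.2 = 0.897 km.
Net surface drop = e − u = 1.04 km − 0.897 km = e (ρ_m − ρ_c)/ρ_m = 0.143 km.

0.143 km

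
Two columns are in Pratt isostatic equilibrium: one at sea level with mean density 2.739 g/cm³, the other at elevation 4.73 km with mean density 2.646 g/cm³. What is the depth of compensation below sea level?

ρ_ref D = ρ (D + h) → D (ρ_ref − ρ) = ρ h.
D = ρ h/(ρ_ref − ρ) = 2.646 × 4.73 km/(2.739 − 2.646) = 135 km.

135 km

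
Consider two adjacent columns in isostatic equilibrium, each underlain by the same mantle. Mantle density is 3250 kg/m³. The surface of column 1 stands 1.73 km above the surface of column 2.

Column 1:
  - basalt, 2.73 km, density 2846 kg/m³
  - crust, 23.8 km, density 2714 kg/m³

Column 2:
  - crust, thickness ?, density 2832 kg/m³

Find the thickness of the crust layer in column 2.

Take the compensation level at the base of the deeper column (depth z_c below the surface of column 1) and equate Σ ρ_i t_i down to z_c; mantle fills any gap and the z_c terms cancel.
Column 1: 2.73×2846 + 23.8×2714 + (z_c − 26.53)×3250
Column 2: 1.73×0 + x×2832 + (z_c − 1.73 − 0 − x)×3250
The z_c×3250 term appears on both sides and cancels. Collect the known terms of each column as K = Σ(ρt)_known − 3250 × (depth of known layers): K_1 = 72362.78 − 3250×26.53 = −13859.72; K_2 = 0 − 3250×(1.73 + 0) = −5622.5.
Balance: K_1 = K_2 − x×(3250 − 2832), so x = (K_2 − K_1)/(3250 − 2832) = 8237.22/418 = 19.7 km.

19.7 km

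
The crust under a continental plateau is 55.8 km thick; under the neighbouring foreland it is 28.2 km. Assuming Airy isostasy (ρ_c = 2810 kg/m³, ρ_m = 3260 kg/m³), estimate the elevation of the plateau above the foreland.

Excess crust Δ = 55.8 km − 28.2 km = 27.6 km, split between elevation h and root r with h + r = Δ.
Airy balance ρ_c h = (ρ_m − ρ_c) r gives r = h ρ_c/(ρ_m − ρ_c), so h (1 + ρ_c/(ρ_m − ρ_c)) = Δ, i.e. h = Δ (ρ_m − ρ_c)/ρ_m.
h = 27.6 km × 450/3260 = 3.81 km.

3.81 km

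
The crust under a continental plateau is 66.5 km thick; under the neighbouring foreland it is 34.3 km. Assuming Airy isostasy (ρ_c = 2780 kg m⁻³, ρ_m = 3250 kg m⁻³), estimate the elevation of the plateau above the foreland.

Excess crust Δ = 66.5 km − 34.3 km = 32.2 km, split between elevation h and root r with h + r = Δ.
Airy balance ρ_c h = (ρ_m − ρ_c) r gives r = h ρ_c/(ρ_m − ρ_c), so h (1 + ρ_c/(ρ_m − ρ_c)) = Δ, i.e. h = Δ (ρ_m − ρ_c)/ρ_m.
h = 32.2 km × 470/3250 = 4.66 km.

4.66 km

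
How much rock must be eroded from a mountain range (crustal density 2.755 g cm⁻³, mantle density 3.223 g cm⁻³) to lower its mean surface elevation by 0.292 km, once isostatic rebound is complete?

2.01 km

Net drop Δ = e − u = e − e ρ_c/ρ_m = e (ρ_m − ρ_c)/ρ_m.
e = Δ ρ_m/(ρ_m − ρ_c) = 0.292 km × 3.223/0.468 = 2.01 km.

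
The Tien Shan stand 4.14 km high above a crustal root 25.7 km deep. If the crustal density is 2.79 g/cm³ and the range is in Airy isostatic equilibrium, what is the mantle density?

Airy balance: ρ_c h = (ρ_m − ρ_c) r → ρ_m = ρ_c (1 + h/r).
ρ_m = 2.79 × (1 + 4.14 km/25.7 km) = 3.24 g/cm³.

3.24 g/cm³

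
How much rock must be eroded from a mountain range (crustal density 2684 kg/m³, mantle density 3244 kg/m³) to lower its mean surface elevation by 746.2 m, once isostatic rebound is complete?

Net drop Δ = e − u = e − e ρ_c/ρ_m = e (ρ_m − ρ_c)/ρ_m.
e = Δ ρ_m/(ρ_m − ρ_c) = 746.2 m × 3244/560 = 4320 m.

4320 m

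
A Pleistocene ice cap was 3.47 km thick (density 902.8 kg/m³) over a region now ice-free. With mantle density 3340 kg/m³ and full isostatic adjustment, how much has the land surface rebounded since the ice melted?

0.938 km

Removing the load lets mantle flow back in; uplift u satisfies ρ_ice t = ρ_m u.
u = t ρ_ice/ρ_m = 3.47 km × 902.8/3340 = 0.938 km.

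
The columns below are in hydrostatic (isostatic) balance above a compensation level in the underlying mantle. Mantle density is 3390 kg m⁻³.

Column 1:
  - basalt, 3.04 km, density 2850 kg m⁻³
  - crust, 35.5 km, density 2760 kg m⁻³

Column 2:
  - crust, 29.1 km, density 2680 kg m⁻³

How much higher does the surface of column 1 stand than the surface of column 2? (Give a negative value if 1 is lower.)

0.987 km

For any compensation level in the mantle, the mantle terms cancel and isostasy reduces to e = (Σt_1 − Σt_2) − (Σ(ρt)_1 − Σ(ρt)_2) / ρ_m.
Σt_1 = 38.54 km; Σt_2 = 29.1 km; Σ(ρt)_1 = 106644; Σ(ρt)_2 = 77988 (in km·kg m⁻³).
e = (38.54 − 29.1) − (106644 − 77988) / 3390 = 0.987 km.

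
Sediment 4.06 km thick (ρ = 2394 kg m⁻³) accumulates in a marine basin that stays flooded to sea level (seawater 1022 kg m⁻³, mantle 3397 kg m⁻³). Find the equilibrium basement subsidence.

2.35 km

Submarine loading: the sediment displaces seawater, and the subsidence is in turn flooded, so s (ρ_m − ρ_w) = t (ρ_sed − ρ_w).
s = 4.06 km × (2394 − 1022) / (3397 − 1022) = 2.35 km.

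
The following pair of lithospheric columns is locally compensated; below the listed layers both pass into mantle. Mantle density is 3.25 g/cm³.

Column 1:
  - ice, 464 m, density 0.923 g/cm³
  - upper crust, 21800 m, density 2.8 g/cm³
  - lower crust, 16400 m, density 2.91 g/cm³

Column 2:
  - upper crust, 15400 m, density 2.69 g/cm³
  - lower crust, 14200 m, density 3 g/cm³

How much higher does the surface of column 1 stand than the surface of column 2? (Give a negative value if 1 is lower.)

For any compensation level in the mantle, the mantle terms cancel and isostasy reduces to e = (Σt_1 − Σt_2) − (Σ(ρt)_1 − Σ(ρt)_2) / ρ_m.
Σt_1 = 38664 m; Σt_2 = 29600 m; Σ(ρt)_1 = 109192.272; Σ(ρt)_2 = 84026 (in m·g/cm³).
e = (38664 − 29600) − (109192.272 − 84026) / 3.25 = 1320 m.

1320 m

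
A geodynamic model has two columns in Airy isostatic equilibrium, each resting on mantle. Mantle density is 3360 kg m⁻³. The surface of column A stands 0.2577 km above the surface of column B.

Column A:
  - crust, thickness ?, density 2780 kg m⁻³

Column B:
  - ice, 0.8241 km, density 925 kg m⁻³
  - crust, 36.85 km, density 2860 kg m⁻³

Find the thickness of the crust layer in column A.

Take the compensation level at the base of the deeper column (depth z_c below the surface of column A) and equate Σ ρ_i t_i down to z_c; mantle fills any gap and the z_c terms cancel.
Column A: x×2780 + (z_c − 0 − x)×3360
Column B: 0.2577×0 + 0.8241×925 + 36.85×2860 + (z_c − 0.2577 − 37.6741)×3360
The z_c×3360 term appears on both sides and cancels. Collect the known terms of each column as K = Σ(ρt)_known − 3360 × (depth of known layers): K_A = 0 − 3360×0 = 0; K_B = 106153.292 − 3360×(0.2577 + 37.6741) = −21297.5555.
Balance: K_A − x×(3360 − 2780) = K_B, so x = (K_A − K_B)/(3360 − 2780) = 21297.6/580 = 36.7 km.

36.7 km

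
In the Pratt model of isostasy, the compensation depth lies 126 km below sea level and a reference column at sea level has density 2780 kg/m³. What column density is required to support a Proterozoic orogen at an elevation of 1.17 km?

Pratt balance: ρ_ref D = ρ (D + h).
ρ = ρ_ref D/(D + h) = 2780 × 126 km/(126 km + 1.17 km) = 2750 kg/m³.

2750 kg/m³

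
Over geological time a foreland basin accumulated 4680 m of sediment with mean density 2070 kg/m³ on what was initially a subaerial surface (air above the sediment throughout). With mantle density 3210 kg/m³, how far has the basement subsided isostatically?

3020 m

Subaerial load: s = t ρ_sed / ρ_m = 4680 m × 2070/3210 = 3020 m.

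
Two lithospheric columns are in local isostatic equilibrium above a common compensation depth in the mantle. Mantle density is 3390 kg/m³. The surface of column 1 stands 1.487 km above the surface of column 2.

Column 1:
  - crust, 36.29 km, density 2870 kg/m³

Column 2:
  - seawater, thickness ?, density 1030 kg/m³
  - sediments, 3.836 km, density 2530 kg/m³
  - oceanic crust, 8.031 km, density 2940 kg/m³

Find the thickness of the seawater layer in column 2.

Take the compensation level at the base of the deeper column (depth z_c below the surface of column 1) and equate Σ ρ_i t_i down to z_c; mantle fills any gap and the z_c terms cancel.
Column 1: 36.29×2870 + (z_c − 36.29)×3390
Column 2: 1.487×0 + x×1030 + 3.836×2530 + 8.031×2940 + (z_c − 1.487 − 11.867 − x)×3390
The z_c×3390 term appears on both sides and cancels. Collect the known terms of each column as K = Σ(ρt)_known − 3390 × (depth of known layers): K_1 = 104152.3 − 3390×36.29 = −18870.8; K_2 = 33316.22 − 3390×(1.487 + 11.867) = −11953.84.
Balance: K_1 = K_2 − x×(3390 − 1030), so x = (K_2 − K_1)/(3390 − 1030) = 6916.96/2360 = 2.93 km.

2.93 km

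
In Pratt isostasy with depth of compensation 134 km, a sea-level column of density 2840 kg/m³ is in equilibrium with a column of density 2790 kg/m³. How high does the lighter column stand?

2.4 km

ρ_ref D = ρ (D + h) → h = D (ρ_ref − ρ)/ρ.
h = 134 km × (2840 − 2790)/2790 = 2.4 km.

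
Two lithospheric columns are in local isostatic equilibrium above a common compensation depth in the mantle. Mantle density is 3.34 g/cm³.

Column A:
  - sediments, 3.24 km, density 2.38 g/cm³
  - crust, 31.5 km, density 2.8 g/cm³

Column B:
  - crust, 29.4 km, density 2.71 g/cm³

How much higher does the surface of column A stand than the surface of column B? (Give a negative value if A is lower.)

0.479 km

For any compensation level in the mantle, the mantle terms cancel and isostasy reduces to e = (Σt_A − Σt_B) − (Σ(ρt)_A − Σ(ρt)_B) / ρ_m.
Σt_A = 34.74 km; Σt_B = 29.4 km; Σ(ρt)_A = 95.9112; Σ(ρt)_B = 79.674 (in km·g/cm³).
e = (34.74 − 29.4) − (95.9112 − 79.674) / 3.34 = 0.479 km.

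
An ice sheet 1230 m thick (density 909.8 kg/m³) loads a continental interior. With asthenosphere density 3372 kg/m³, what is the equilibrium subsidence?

332 m

Isostatic balance requires: the ice load ρ_ice t is balanced by mantle displaced below, ρ_m s.
s = t ρ_ice / ρ_m = 1230 m × 909.8/3372 = 332 m.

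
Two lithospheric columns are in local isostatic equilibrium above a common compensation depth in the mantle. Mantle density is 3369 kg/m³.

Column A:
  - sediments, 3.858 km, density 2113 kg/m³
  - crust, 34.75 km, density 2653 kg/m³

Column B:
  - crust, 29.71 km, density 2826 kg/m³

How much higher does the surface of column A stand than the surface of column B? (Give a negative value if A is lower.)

4.04 km

For any compensation level in the mantle, the mantle terms cancel and isostasy reduces to e = (Σt_A − Σt_B) − (Σ(ρt)_A − Σ(ρt)_B) / ρ_m.
Σt_A = 38.608 km; Σt_B = 29.71 km; Σ(ρt)_A = 100343.704; Σ(ρt)_B = 83960.46 (in km·kg/m³).
e = (38.608 − 29.71) − (100343.704 − 83960.46) / 3369 = 4.04 km.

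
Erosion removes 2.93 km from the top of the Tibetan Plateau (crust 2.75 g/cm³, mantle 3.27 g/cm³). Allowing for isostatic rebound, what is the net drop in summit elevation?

0.466 km

Rebound u = e ρ_c/ρ_m = 2.93 km × 2.75/3.27 = 2.464 km.
Net surface drop = e − u = 2.93 km − 2.464 km = e (ρ_m − ρ_c)/ρ_m = 0.466 km.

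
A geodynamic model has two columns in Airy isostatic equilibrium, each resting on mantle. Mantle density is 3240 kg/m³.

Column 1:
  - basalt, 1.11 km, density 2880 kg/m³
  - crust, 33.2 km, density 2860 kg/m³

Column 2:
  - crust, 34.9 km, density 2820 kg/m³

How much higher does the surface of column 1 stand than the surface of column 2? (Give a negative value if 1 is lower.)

−0.507 km

For any compensation level in the mantle, the mantle terms cancel and isostasy reduces to e = (Σt_1 − Σt_2) − (Σ(ρt)_1 − Σ(ρt)_2) / ρ_m.
Σt_1 = 34.31 km; Σt_2 = 34.9 km; Σ(ρt)_1 = 98148.8; Σ(ρt)_2 = 98418 (in km·kg/m³).
e = (34.31 − 34.9) − (98148.8 − 98418) / 3240 = −0.507 km.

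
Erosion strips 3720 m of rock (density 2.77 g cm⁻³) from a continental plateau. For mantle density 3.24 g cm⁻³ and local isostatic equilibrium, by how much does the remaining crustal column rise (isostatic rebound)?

3180 m

Unloading: uplift u = e ρ_c/ρ_m = 3720 m × 2.77/3.24 = 3180 m.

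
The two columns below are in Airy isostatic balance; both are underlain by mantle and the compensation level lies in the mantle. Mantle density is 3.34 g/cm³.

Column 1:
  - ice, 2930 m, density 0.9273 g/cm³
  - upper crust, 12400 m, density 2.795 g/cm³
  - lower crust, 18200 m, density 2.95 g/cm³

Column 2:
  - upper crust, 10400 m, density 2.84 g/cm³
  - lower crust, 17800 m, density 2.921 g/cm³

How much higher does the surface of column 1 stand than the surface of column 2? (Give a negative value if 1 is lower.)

For any compensation level in the mantle, the mantle terms cancel and isostasy reduces to e = (Σt_1 − Σt_2) − (Σ(ρt)_1 − Σ(ρt)_2) / ρ_m.
Σt_1 = 33530 m; Σt_2 = 28200 m; Σ(ρt)_1 = 91064.989; Σ(ρt)_2 = 81529.8 (in m·g/cm³).
e = (33530 − 28200) − (91064.989 − 81529.8) / 3.34 = 2480 m.

2480 m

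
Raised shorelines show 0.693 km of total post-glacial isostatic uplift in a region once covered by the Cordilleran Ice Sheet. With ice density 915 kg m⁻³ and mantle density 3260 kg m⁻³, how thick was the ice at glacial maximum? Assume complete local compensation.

2.47 km

u = t ρ_ice/ρ_m → t = u ρ_m/ρ_ice = 0.693 km × 3260/915 = 2.47 km.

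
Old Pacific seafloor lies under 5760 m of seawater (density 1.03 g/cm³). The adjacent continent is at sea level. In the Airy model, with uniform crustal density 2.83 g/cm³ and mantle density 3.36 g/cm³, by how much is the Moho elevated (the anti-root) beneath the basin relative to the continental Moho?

19600 m

Equating mass per unit area of the two columns: replacing crust with seawater at the top is compensated by replacing crust with mantle at the base: d (ρ_c − ρ_w) = a (ρ_m − ρ_c).
a = d (ρ_c − ρ_w)/(ρ_m − ρ_c) = 5760 m × 1.8/0.53 = 19600 m.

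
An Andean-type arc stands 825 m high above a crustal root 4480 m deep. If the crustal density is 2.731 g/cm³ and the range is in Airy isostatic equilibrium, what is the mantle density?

Airy balance: ρ_c h = (ρ_m − ρ_c) r → ρ_m = ρ_c (1 + h/r).
ρ_m = 2.731 × (1 + 825 m/4480 m) = 3.23 g/cm³.

3.23 g/cm³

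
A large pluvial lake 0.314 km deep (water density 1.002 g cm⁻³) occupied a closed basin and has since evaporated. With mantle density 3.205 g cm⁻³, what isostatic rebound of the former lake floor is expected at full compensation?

u = d ρ_w/ρ_m = 0.314 km × 1.002/3.205 = 0.0982 km.

0.0982 km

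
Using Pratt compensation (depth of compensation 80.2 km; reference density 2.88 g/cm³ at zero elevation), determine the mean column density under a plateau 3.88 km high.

Pratt balance: ρ_ref D = ρ (D + h).
ρ = ρ_ref D/(D + h) = 2.88 × 80.2 km/(80.2 km + 3.88 km) = 2.75 g/cm³.

2.75 g/cm³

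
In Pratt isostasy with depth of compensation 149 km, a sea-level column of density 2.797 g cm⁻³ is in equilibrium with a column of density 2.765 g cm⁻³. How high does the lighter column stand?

ρ_ref D = ρ (D + h) → h = D (ρ_ref − ρ)/ρ.
h = 149 km × (2.797 − 2.765)/2.765 = 1.72 km.

1.72 km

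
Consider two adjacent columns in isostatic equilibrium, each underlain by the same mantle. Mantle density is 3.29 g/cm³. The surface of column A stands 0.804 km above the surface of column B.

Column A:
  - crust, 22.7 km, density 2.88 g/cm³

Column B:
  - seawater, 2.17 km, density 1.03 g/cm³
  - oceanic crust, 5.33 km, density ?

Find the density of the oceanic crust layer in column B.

Take the compensation level at the base of the deeper column (depth z_c below the surface of column A) and equate Σ ρ_i t_i down to z_c; mantle fills any gap and the z_c terms cancel.
Column A: 22.7×2.88 + (z_c − 22.7)×3.29
Column B: 0.804×0 + 2.17×1.03 + 5.33×ρ + (z_c − 0.804 − 7.5)×3.29
The z_c×3.29 term appears on both sides and cancels. Collect the known terms of each column as K = Σ(ρt)_known − 3.29 × (depth of known layers): K_A = 65.376 − 3.29×22.7 = −9.307; K_B = 2.2351 − 3.29×(0.804 + 7.5) = −25.08506.
Balance: K_A = K_B + 5.33×ρ, so ρ = (K_A − K_B)/5.33 = 15.7781/5.33 = 2.96 g/cm³.

2.96 g/cm³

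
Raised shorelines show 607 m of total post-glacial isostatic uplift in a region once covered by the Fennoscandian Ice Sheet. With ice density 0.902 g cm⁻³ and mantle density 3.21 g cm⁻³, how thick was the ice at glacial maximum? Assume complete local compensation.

u = t ρ_ice/ρ_m → t = u ρ_m/ρ_ice = 607 m × 3.21/0.902 = 2160 m.

2160 m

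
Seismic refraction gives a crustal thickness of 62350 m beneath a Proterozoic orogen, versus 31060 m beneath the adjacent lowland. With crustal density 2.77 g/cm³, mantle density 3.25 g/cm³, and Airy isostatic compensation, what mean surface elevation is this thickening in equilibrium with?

Excess crust Δ = 62350 m − 31060 m = 31290 m, split between elevation h and root r with h + r = Δ.
Airy balance ρ_c h = (ρ_m − ρ_c) r gives r = h ρ_c/(ρ_m − ρ_c), so h (1 + ρ_c/(ρ_m − ρ_c)) = Δ, i.e. h = Δ (ρ_m − ρ_c)/ρ_m.
h = 31290 m × 0.48/3.25 = 4620 m.

4620 m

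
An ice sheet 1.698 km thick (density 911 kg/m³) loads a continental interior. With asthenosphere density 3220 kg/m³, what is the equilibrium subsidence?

Isostatic balance requires: the ice load ρ_ice t is balanced by mantle displaced below, ρ_m s.
s = t ρ_ice / ρ_m = 1.698 km × 911/3220 = 0.48 km.

0.48 km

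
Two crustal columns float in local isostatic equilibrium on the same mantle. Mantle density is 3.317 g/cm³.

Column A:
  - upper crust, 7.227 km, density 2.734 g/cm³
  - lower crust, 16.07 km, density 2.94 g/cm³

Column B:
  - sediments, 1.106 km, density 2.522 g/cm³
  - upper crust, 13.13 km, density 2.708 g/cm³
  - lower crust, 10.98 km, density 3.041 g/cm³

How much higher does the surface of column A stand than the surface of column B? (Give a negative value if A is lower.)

−0.493 km

For any compensation level in the mantle, the mantle terms cancel and isostasy reduces to e = (Σt_A − Σt_B) − (Σ(ρt)_A − Σ(ρt)_B) / ρ_m.
Σt_A = 23.297 km; Σt_B = 25.216 km; Σ(ρt)_A = 67.004418; Σ(ρt)_B = 71.735552 (in km·g/cm³).
e = (23.297 − 25.216) − (67.004418 − 71.735552) / 3.317 = −0.493 km.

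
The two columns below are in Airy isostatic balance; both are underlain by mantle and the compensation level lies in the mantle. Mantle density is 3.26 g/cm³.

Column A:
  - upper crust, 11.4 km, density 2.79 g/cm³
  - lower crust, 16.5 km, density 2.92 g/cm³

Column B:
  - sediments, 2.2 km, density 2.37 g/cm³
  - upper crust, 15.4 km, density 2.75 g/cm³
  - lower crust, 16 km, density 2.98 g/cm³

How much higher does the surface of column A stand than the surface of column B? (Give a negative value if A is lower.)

−1.02 km

For any compensation level in the mantle, the mantle terms cancel and isostasy reduces to e = (Σt_A − Σt_B) − (Σ(ρt)_A − Σ(ρt)_B) / ρ_m.
Σt_A = 27.9 km; Σt_B = 33.6 km; Σ(ρt)_A = 79.986; Σ(ρt)_B = 95.244 (in km·g/cm³).
e = (27.9 − 33.6) − (79.986 − 95.244) / 3.26 = −1.02 km.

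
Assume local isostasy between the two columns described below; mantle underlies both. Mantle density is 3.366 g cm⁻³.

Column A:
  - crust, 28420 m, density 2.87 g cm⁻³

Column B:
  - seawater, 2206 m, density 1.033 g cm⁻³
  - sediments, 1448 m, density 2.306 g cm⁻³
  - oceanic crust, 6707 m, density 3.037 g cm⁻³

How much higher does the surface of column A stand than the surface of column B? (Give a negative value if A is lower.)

For any compensation level in the mantle, the mantle terms cancel and isostasy reduces to e = (Σt_A − Σt_B) − (Σ(ρt)_A − Σ(ρt)_B) / ρ_m.
Σt_A = 28420 m; Σt_B = 10361 m; Σ(ρt)_A = 81565.4; Σ(ρt)_B = 25987.045 (in m·g cm⁻³).
e = (28420 − 10361) − (81565.4 − 25987.045) / 3.366 = 1550 m.

1550 m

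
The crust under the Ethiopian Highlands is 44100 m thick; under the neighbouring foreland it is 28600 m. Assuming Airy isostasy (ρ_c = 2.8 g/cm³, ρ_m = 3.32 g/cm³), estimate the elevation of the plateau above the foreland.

Excess crust Δ = 44100 m − 28600 m = 15500 m, split between elevation h and root r with h + r = Δ.
Airy balance ρ_c h = (ρ_m − ρ_c) r gives r = h ρ_c/(ρ_m − ρ_c), so h (1 + ρ_c/(ρ_m − ρ_c)) = Δ, i.e. h = Δ (ρ_m − ρ_c)/ρ_m.
h = 15500 m × 0.52/3.32 = 2430 m.

2430 m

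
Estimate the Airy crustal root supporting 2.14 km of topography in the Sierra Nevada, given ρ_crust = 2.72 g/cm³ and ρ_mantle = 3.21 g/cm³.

11.9 km

Isostatic balance requires: the weight of the topography is balanced by the buoyancy of the root, ρ_c h = (ρ_m − ρ_c) r.
r = h · ρ_c / (ρ_m − ρ_c) = 2.14 km × 2.72 / (3.21 − 2.72) = 11.9 km.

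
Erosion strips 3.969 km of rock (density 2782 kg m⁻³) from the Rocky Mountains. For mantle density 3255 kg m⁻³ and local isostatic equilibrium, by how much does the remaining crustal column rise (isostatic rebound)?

3.39 km

Unloading: uplift u = e ρ_c/ρ_m = 3.969 km × 2782/3255 = 3.39 km.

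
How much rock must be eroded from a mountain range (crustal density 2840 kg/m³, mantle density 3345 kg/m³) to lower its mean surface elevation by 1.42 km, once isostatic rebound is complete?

Net drop Δ = e − u = e − e ρ_c/ρ_m = e (ρ_m − ρ_c)/ρ_m.
e = Δ ρ_m/(ρ_m − ρ_c) = 1.42 km × 3345/505 = 9.41 km.

9.41 km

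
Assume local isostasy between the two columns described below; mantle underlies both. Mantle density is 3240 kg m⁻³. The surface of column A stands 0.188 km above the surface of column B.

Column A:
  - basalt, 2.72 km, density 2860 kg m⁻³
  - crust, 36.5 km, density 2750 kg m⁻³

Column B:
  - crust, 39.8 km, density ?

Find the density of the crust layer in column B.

Take the compensation level at the base of the deeper column (depth z_c below the surface of column A) and equate Σ ρ_i t_i down to z_c; mantle fills any gap and the z_c terms cancel.
Column A: 2.72×2860 + 36.5×2750 + (z_c − 39.22)×3240
Column B: 0.188×0 + 39.8×ρ + (z_c − 0.188 − 39.8)×3240
The z_c×3240 term appears on both sides and cancels. Collect the known terms of each column as K = Σ(ρt)_known − 3240 × (depth of known layers): K_A = 108154.2 − 3240×39.22 = −18918.6; K_B = 0 − 3240×(0.188 + 39.8) = −129561.12.
Balance: K_A = K_B + 39.8×ρ, so ρ = (K_A − K_B)/39.8 = 110643/39.8 = 2780 kg m⁻³.

2780 kg m⁻³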